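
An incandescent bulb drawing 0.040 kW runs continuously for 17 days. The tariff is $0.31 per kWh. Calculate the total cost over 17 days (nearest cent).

Runtime = 24 h × 17 = 408 h
Energy = 0.04 kW × 408 h = 16.32 kWh
Cost = 16.32 kWh × $0.31/kWh = $5.06

$5.06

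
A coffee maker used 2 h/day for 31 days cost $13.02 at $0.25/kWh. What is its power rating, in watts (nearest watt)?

Energy = $13.02 ÷ $0.25/kWh = 52.08 kWh
Runtime = 2 h/day × 31 days = 62 h
Power = 52.08 kWh ÷ 62 h = 0.84 kW = 840 W

840 W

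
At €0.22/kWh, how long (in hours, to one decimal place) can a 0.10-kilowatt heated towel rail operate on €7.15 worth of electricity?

325.0 h

Energy available = €7.15 ÷ €0.22/kWh = 32.5 kWh
Hours = 32.5 kWh ÷ 0.1 kW = 325.0 h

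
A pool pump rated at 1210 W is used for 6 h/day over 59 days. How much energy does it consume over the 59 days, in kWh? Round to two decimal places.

Runtime = 6 h/day × 59 days = 354 h
Energy = 1.21 kW × 354 h = 428.34 kWh

428.34 kWh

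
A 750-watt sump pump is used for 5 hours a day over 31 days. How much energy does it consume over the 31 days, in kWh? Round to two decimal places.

Runtime = 5 h/day × 31 days = 155 h
Energy = 0.75 kW × 155 h = 116.25 kWh

116.25 kWh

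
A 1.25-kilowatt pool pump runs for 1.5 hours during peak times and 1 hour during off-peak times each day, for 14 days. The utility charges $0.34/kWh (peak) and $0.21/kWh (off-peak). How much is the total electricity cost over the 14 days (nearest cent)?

Peak energy = 1.25 kW × 1.5 h × 14 = 26.25 kWh
Off-peak energy = 1.25 kW × 1 h × 14 = 17.5 kWh
Cost = 26.25 × $0.34 + 17.5 × $0.21 = $8.925 + $3.675 = $12.60

$12.60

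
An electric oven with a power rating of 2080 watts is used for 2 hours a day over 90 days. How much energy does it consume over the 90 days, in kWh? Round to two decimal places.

374.40 kWh

Runtime = 2 h/day × 90 days = 180 h
Energy = 2.08 kW × 180 h = 374.4 kWh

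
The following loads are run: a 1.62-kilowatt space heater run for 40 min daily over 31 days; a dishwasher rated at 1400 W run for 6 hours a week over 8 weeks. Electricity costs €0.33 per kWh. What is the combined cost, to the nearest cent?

€33.22

space heater: Runtime = 40 min × 31 = 1240 min = 20.666666… h
space heater: 1.62 kW × 20.666666… h = 33.48 kWh
dishwasher: Runtime = 6 h/week × 8 weeks = 48 h
dishwasher: 1.4 kW × 48 h = 67.2 kWh
Total energy = 100.68 kWh
Cost = 100.68 × €0.33 = €33.22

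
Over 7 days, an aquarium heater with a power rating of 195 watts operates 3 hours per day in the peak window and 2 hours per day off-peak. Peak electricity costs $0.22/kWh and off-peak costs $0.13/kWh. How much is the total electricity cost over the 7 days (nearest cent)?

Peak energy = 0.195 kW × 3 h × 7 = 4.095 kWh
Off-peak energy = 0.195 kW × 2 h × 7 = 2.73 kWh
Cost = 4.095 × $0.22 + 2.73 × $0.13 = $0.9009 + $0.3549 = $1.26

$1.26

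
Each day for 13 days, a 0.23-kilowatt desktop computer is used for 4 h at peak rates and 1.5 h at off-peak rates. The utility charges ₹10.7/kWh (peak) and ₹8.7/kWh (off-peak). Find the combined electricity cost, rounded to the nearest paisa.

₹166.99

Peak energy = 0.23 kW × 4 h × 13 = 11.96 kWh
Off-peak energy = 0.23 kW × 1.5 h × 13 = 4.485 kWh
Cost = 11.96 × ₹10.7 + 4.485 × ₹8.7 = ₹127.972 + ₹39.0195 = ₹166.99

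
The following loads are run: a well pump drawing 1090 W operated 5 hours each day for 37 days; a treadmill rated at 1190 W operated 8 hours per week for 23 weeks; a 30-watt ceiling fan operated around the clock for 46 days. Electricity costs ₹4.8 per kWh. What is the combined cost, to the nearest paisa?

well pump: Runtime = 5 h/day × 37 days = 185 h
well pump: 1.09 kW × 185 h = 201.65 kWh
treadmill: Runtime = 8 h/week × 23 weeks = 184 h
treadmill: 1.19 kW × 184 h = 218.96 kWh
ceiling fan: Runtime = 24 h × 46 = 1104 h
ceiling fan: 0.03 kW × 1104 h = 33.12 kWh
Total energy = 453.73 kWh
Cost = 453.73 × ₹4.8 = ₹2177.90

₹2177.90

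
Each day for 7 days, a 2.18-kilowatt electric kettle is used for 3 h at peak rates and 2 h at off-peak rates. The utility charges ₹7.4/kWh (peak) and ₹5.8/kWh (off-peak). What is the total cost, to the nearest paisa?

₹515.79

Peak energy = 2.18 kW × 3 h × 7 = 45.78 kWh
Off-peak energy = 2.18 kW × 2 h × 7 = 30.52 kWh
Cost = 45.78 × ₹7.4 + 30.52 × ₹5.8 = ₹338.772 + ₹177.016 = ₹515.79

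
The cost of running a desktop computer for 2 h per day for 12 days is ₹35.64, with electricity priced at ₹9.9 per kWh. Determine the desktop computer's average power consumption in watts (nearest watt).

150 W

Energy = ₹35.64 ÷ ₹9.9/kWh = 3.6 kWh
Runtime = 2 h/day × 12 days = 24 h
Power = 3.6 kWh ÷ 24 h = 0.15 kW = 150 W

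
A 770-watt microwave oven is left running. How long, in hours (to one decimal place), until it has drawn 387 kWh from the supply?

Hours = 387 kWh ÷ 0.77 kW = 502.6 h

502.6 h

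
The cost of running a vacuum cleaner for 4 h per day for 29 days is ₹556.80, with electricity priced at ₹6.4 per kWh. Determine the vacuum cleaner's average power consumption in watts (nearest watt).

750 W

Energy = ₹556.80 ÷ ₹6.4/kWh = 87 kWh
Runtime = 4 h/day × 29 days = 116 h
Power = 87 kWh ÷ 116 h = 0.75 kW = 750 W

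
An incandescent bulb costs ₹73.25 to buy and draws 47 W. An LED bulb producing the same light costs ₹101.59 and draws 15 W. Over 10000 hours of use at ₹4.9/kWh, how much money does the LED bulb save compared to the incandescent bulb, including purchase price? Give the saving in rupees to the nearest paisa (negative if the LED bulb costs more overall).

incandescent bulb: ₹73.25 + (47/1000) kW × 10000 h × ₹4.9 = ₹73.25 + ₹2303 = ₹2376.25
LED bulb: ₹101.59 + (15/1000) kW × 10000 h × ₹4.9 = ₹101.59 + ₹735 = ₹836.59
Saving = ₹2376.25 − ₹836.59 = ₹1539.66

₹1539.66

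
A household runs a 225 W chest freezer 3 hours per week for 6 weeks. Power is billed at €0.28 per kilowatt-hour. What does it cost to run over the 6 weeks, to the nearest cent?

€1.13

Runtime = 3 h/week × 6 weeks = 18 h
Energy = 0.225 kW × 18 h = 4.05 kWh
Cost = 4.05 kWh × €0.28/kWh = €1.13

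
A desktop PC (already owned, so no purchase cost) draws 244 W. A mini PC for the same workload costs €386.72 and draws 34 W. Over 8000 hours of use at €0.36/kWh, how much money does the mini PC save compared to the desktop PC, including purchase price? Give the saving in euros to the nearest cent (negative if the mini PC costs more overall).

desktop PC: €0.00 + (244/1000) kW × 8000 h × €0.36 = €0.00 + €702.72 = €702.72
mini PC: €386.72 + (34/1000) kW × 8000 h × €0.36 = €386.72 + €97.92 = €484.64
Saving = €702.72 − €484.64 = €218.08

€218.08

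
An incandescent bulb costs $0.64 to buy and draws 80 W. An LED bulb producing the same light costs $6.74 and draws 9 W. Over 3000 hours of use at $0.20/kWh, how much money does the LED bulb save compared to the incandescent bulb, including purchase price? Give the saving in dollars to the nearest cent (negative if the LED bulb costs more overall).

$36.50

incandescent bulb: $0.64 + (80/1000) kW × 3000 h × $0.20 = $0.64 + $48 = $48.64
LED bulb: $6.74 + (9/1000) kW × 3000 h × $0.20 = $6.74 + $5.4 = $12.14
Saving = $48.64 − $12.14 = $36.5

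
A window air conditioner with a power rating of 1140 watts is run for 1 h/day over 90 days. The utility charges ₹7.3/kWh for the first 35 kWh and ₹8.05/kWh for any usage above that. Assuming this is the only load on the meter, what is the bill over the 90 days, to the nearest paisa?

Runtime = 1 h/day × 90 days = 90 h
Energy = 1.14 kW × 90 h = 102.6 kWh
Tier 1 (0–35 kWh): 35 × ₹7.3 = ₹255.5
Above 35 kWh: 67.6 × ₹8.05 = ₹544.18
Bill = ₹799.68

₹799.68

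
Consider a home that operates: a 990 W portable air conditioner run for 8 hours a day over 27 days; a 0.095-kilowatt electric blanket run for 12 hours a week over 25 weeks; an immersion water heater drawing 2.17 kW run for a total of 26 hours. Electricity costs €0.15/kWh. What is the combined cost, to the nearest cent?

€44.81

portable air conditioner: Runtime = 8 h/day × 27 days = 216 h
portable air conditioner: 0.99 kW × 216 h = 213.84 kWh
electric blanket: Runtime = 12 h/week × 25 weeks = 300 h
electric blanket: 0.095 kW × 300 h = 28.5 kWh
immersion water heater: 2.17 kW × 26 h = 56.42 kWh
Total energy = 298.76 kWh
Cost = 298.76 × €0.15 = €44.81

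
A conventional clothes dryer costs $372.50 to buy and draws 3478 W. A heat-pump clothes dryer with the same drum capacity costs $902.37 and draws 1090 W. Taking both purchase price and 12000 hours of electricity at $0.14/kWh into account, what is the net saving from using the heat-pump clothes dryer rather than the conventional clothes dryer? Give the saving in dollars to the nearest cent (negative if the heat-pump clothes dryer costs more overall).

$3481.97

conventional clothes dryer: $372.50 + (3478/1000) kW × 12000 h × $0.14 = $372.50 + $5843.04 = $6215.54
heat-pump clothes dryer: $902.37 + (1090/1000) kW × 12000 h × $0.14 = $902.37 + $1831.2 = $2733.57
Saving = $6215.54 − $2733.57 = $3481.97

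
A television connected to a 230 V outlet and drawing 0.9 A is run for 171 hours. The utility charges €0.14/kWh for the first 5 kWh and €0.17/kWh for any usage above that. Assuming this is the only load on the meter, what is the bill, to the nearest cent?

€5.87

Power = 0.9 A × 230 V = 207 W = 0.207 kW
Energy = 0.207 kW × 171 h = 35.397 kWh
Tier 1 (0–5 kWh): 5 × €0.14 = €0.7
Above 5 kWh: 30.397 × €0.17 = €5.16749
Bill = €5.87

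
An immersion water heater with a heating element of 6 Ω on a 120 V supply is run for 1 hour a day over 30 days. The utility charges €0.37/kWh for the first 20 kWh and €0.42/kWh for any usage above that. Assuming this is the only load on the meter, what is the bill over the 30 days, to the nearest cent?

Power = V²/R = 120²/6 = 2400 W = 2.4 kW
Runtime = 1 h/day × 30 days = 30 h
Energy = 2.4 kW × 30 h = 72 kWh
Tier 1 (0–20 kWh): 20 × €0.37 = €7.4
Above 20 kWh: 52 × €0.42 = €21.84
Bill = €29.24

€29.24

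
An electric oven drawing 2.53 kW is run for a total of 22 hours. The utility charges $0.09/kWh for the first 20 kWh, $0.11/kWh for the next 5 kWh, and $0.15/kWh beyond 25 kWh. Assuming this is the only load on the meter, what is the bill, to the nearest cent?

$6.95

Energy = 2.53 kW × 22 h = 55.66 kWh
Tier 1 (0–20 kWh): 20 × $0.09 = $1.8
Tier 2 (20–25 kWh): 5 × $0.11 = $0.55
Above 25 kWh: 30.66 × $0.15 = $4.599
Bill = $6.95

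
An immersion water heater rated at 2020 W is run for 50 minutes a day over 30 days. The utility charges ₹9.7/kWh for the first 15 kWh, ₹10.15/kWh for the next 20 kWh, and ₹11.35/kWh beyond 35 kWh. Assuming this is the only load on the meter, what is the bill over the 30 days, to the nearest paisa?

Runtime = 50 min × 30 = 1500 min = 25 h
Energy = 2.02 kW × 25 h = 50.5 kWh
Tier 1 (0–15 kWh): 15 × ₹9.7 = ₹145.5
Tier 2 (15–35 kWh): 20 × ₹10.15 = ₹203
Above 35 kWh: 15.5 × ₹11.35 = ₹175.925
Bill = ₹524.43

₹524.43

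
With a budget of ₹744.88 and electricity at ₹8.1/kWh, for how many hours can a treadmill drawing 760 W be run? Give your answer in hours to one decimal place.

121.0 h

Energy available = ₹744.88 ÷ ₹8.1/kWh = 91.9605 kWh
Hours = 91.9605 kWh ÷ 0.76 kW = 121.0 h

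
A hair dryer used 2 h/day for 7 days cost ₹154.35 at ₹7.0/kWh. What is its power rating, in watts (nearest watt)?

Energy = ₹154.35 ÷ ₹7.0/kWh = 22.05 kWh
Runtime = 2 h/day × 7 days = 14 h
Power = 22.05 kWh ÷ 14 h = 1.575 kW = 1575 W

1575 W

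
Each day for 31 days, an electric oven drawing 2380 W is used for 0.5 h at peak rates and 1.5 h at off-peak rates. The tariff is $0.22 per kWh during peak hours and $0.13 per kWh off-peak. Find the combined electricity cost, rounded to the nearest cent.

$22.50

Peak energy = 2.38 kW × 0.5 h × 31 = 36.89 kWh
Off-peak energy = 2.38 kW × 1.5 h × 31 = 110.67 kWh
Cost = 36.89 × $0.22 + 110.67 × $0.13 = $8.1158 + $14.3871 = $22.50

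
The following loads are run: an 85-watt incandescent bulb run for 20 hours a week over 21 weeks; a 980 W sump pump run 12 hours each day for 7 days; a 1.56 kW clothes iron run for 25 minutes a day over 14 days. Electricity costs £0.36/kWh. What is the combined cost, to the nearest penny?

incandescent bulb: Runtime = 20 h/week × 21 weeks = 420 h
incandescent bulb: 0.085 kW × 420 h = 35.7 kWh
sump pump: Runtime = 12 h/day × 7 days = 84 h
sump pump: 0.98 kW × 84 h = 82.32 kWh
clothes iron: Runtime = 25 min × 14 = 350 min = 5.833333… h
clothes iron: 1.56 kW × 5.833333… h = 9.1 kWh
Total energy = 127.12 kWh
Cost = 127.12 × £0.36 = £45.76

£45.76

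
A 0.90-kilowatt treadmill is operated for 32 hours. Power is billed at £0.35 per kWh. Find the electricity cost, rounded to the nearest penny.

£10.08

Energy = 0.9 kW × 32 h = 28.8 kWh
Cost = 28.8 kWh × £0.35/kWh = £10.08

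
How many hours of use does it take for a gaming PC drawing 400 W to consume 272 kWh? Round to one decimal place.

680.0 h

Hours = 272 kWh ÷ 0.4 kW = 680.0 h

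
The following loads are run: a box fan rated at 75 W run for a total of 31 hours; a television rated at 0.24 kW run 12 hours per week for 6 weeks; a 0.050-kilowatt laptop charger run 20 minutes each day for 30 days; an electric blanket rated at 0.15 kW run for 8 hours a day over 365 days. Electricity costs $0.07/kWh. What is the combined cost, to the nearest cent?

box fan: 0.075 kW × 31 h = 2.325 kWh
television: Runtime = 12 h/week × 6 weeks = 72 h
television: 0.24 kW × 72 h = 17.28 kWh
laptop charger: Runtime = 20 min × 30 = 600 min = 10 h
laptop charger: 0.05 kW × 10 h = 0.5 kWh
electric blanket: Runtime = 8 h/day × 365 days = 2920 h
electric blanket: 0.15 kW × 2920 h = 438 kWh
Total energy = 458.105 kWh
Cost = 458.105 × $0.07 = $32.07

$32.07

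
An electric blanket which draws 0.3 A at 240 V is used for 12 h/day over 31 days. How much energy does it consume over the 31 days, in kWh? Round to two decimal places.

26.78 kWh

Power = 0.3 A × 240 V = 72 W = 0.072 kW
Runtime = 12 h/day × 31 days = 372 h
Energy = 0.072 kW × 372 h = 26.784 kWh ≈ 26.78 kWh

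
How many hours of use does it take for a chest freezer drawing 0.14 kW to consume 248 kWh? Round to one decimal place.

Hours = 248 kWh ÷ 0.14 kW = 1771.4 h

1771.4 h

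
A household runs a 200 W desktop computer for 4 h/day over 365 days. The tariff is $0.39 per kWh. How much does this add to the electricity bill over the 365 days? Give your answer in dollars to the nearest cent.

Runtime = 4 h/day × 365 days = 1460 h
Energy = 0.2 kW × 1460 h = 292 kWh
Cost = 292 kWh × $0.39/kWh = $113.88

$113.88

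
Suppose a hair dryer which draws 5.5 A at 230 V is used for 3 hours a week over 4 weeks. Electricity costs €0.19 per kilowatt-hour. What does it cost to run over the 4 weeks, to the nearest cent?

Power = 5.5 A × 230 V = 1265 W = 1.265 kW
Runtime = 3 h/week × 4 weeks = 12 h
Energy = 1.265 kW × 12 h = 15.18 kWh
Cost = 15.18 kWh × €0.19/kWh = €2.88

€2.88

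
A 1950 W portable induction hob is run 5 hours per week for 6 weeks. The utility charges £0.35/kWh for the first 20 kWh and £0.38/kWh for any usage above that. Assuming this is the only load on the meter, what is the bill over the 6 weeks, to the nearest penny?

Runtime = 5 h/week × 6 weeks = 30 h
Energy = 1.95 kW × 30 h = 58.5 kWh
Tier 1 (0–20 kWh): 20 × £0.35 = £7
Above 20 kWh: 38.5 × £0.38 = £14.63
Bill = £21.63

£21.63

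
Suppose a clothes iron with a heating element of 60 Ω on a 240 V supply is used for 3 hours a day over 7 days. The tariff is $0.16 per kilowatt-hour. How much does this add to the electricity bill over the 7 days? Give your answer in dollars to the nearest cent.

Power = V²/R = 240²/60 = 960 W = 0.96 kW
Runtime = 3 h/day × 7 days = 21 h
Energy = 0.96 kW × 21 h = 20.16 kWh
Cost = 20.16 kWh × $0.16/kWh = $3.23

$3.23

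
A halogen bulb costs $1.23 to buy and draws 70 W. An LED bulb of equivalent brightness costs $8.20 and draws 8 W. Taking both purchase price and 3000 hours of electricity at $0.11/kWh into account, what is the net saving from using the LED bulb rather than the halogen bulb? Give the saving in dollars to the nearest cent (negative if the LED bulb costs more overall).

$13.49

halogen bulb: $1.23 + (70/1000) kW × 3000 h × $0.11 = $1.23 + $23.1 = $24.33
LED bulb: $8.20 + (8/1000) kW × 3000 h × $0.11 = $8.20 + $2.64 = $10.84
Saving = $24.33 − $10.84 = $13.49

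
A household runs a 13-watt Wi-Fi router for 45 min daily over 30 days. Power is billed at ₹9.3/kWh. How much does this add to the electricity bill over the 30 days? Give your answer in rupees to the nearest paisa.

Runtime = 45 min × 30 = 1350 min = 22.5 h
Energy = 0.013 kW × 22.5 h = 0.2925 kWh
Cost = 0.2925 kWh × ₹9.3/kWh = ₹2.72

₹2.72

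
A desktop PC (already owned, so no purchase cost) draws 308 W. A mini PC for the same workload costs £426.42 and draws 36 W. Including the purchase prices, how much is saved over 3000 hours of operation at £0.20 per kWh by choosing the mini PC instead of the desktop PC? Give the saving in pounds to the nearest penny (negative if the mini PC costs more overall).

-£263.22

desktop PC: £0.00 + (308/1000) kW × 3000 h × £0.20 = £0.00 + £184.8 = £184.8
mini PC: £426.42 + (36/1000) kW × 3000 h × £0.20 = £426.42 + £21.6 = £448.02
Saving = £184.8 − £448.02 = −£263.22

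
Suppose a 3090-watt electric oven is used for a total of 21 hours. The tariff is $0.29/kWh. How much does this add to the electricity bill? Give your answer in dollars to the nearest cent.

Energy = 3.09 kW × 21 h = 64.89 kWh
Cost = 64.89 kWh × $0.29/kWh = $18.82

$18.82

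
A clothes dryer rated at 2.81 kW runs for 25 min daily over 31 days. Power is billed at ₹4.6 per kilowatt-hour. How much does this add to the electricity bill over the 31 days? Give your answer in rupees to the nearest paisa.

Runtime = 25 min × 31 = 775 min = 12.916666… h
Energy = 2.81 kW × 12.916666… h = 36.295833… kWh
Cost = 36.295833… kWh × ₹4.6/kWh = ₹166.96

₹166.96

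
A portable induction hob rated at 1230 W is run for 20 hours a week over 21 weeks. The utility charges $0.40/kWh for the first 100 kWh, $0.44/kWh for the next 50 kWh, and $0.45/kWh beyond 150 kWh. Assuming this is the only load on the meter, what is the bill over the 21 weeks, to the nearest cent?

$226.97

Runtime = 20 h/week × 21 weeks = 420 h
Energy = 1.23 kW × 420 h = 516.6 kWh
Tier 1 (0–100 kWh): 100 × $0.40 = $40
Tier 2 (100–150 kWh): 50 × $0.44 = $22
Above 150 kWh: 366.6 × $0.45 = $164.97
Bill = $226.97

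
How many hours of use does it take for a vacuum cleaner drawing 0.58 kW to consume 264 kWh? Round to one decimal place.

Hours = 264 kWh ÷ 0.58 kW = 455.2 h

455.2 h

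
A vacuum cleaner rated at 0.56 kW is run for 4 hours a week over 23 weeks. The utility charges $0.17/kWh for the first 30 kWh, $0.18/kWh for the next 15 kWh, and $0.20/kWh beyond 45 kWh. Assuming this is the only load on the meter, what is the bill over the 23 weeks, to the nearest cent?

Runtime = 4 h/week × 23 weeks = 92 h
Energy = 0.56 kW × 92 h = 51.52 kWh
Tier 1 (0–30 kWh): 30 × $0.17 = $5.1
Tier 2 (30–45 kWh): 15 × $0.18 = $2.7
Above 45 kWh: 6.52 × $0.20 = $1.304
Bill = $9.10

$9.10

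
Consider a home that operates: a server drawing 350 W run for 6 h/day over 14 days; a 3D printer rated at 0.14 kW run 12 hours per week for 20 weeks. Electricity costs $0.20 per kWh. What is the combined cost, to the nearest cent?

$12.60

server: Runtime = 6 h/day × 14 days = 84 h
server: 0.35 kW × 84 h = 29.4 kWh
3D printer: Runtime = 12 h/week × 20 weeks = 240 h
3D printer: 0.14 kW × 240 h = 33.6 kWh
Total energy = 63 kWh
Cost = 63 × $0.20 = $12.60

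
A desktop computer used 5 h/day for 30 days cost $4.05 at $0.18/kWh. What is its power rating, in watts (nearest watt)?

150 W

Energy = $4.05 ÷ $0.18/kWh = 22.5 kWh
Runtime = 5 h/day × 30 days = 150 h
Power = 22.5 kWh ÷ 150 h = 0.15 kW = 150 W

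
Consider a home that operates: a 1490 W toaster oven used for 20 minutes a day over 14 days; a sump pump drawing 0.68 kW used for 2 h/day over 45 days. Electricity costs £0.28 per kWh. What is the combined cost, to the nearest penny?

£19.08

toaster oven: Runtime = 20 min × 14 = 280 min = 4.666666… h
toaster oven: 1.49 kW × 4.666666… h = 6.953333… kWh
sump pump: Runtime = 2 h/day × 45 days = 90 h
sump pump: 0.68 kW × 90 h = 61.2 kWh
Total energy = 68.153333… kWh
Cost = 68.153333… × £0.28 = £19.08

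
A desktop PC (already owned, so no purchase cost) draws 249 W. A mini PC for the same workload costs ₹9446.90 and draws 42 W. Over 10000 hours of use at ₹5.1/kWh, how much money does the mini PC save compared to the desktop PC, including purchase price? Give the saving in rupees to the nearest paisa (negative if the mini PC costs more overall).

₹1110.10

desktop PC: ₹0.00 + (249/1000) kW × 10000 h × ₹5.1 = ₹0.00 + ₹12699 = ₹12699
mini PC: ₹9446.90 + (42/1000) kW × 10000 h × ₹5.1 = ₹9446.90 + ₹2142 = ₹11588.9
Saving = ₹12699 − ₹11588.9 = ₹1110.1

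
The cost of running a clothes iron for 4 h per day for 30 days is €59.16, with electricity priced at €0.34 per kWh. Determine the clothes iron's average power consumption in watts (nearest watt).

1450 W

Energy = €59.16 ÷ €0.34/kWh = 174 kWh
Runtime = 4 h/day × 30 days = 120 h
Power = 174 kWh ÷ 120 h = 1.45 kW = 1450 W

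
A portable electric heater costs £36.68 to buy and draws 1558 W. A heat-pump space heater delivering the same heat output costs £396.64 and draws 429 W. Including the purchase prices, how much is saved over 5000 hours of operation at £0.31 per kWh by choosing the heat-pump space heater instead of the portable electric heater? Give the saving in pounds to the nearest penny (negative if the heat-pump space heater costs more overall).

£1389.99

portable electric heater: £36.68 + (1558/1000) kW × 5000 h × £0.31 = £36.68 + £2414.9 = £2451.58
heat-pump space heater: £396.64 + (429/1000) kW × 5000 h × £0.31 = £396.64 + £664.95 = £1061.59
Saving = £2451.58 − £1061.59 = £1389.99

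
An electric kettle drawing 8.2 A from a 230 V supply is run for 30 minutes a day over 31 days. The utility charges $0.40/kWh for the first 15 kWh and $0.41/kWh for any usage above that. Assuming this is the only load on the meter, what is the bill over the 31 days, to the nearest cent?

$11.84

Power = 8.2 A × 230 V = 1886 W = 1.886 kW
Runtime = 30 min × 31 = 930 min = 15.5 h
Energy = 1.886 kW × 15.5 h = 29.233 kWh
Tier 1 (0–15 kWh): 15 × $0.40 = $6
Above 15 kWh: 14.233 × $0.41 = $5.83553
Bill = $11.84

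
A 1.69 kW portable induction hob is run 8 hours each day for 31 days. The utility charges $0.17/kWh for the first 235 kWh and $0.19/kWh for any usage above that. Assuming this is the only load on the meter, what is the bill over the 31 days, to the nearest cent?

$74.93

Runtime = 8 h/day × 31 days = 248 h
Energy = 1.69 kW × 248 h = 419.12 kWh
Tier 1 (0–235 kWh): 235 × $0.17 = $39.95
Above 235 kWh: 184.12 × $0.19 = $34.9828
Bill = $74.93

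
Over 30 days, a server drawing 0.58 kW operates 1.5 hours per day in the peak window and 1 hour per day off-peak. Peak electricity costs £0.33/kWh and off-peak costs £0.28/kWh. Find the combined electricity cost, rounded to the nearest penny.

Peak energy = 0.58 kW × 1.5 h × 30 = 26.1 kWh
Off-peak energy = 0.58 kW × 1 h × 30 = 17.4 kWh
Cost = 26.1 × £0.33 + 17.4 × £0.28 = £8.613 + £4.872 = £13.49

£13.49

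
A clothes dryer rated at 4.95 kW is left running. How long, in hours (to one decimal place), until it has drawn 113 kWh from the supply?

Hours = 113 kWh ÷ 4.95 kW = 22.8 h

22.8 h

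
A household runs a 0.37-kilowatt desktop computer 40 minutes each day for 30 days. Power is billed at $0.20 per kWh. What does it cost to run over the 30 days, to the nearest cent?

Runtime = 40 min × 30 = 1200 min = 20 h
Energy = 0.37 kW × 20 h = 7.4 kWh
Cost = 7.4 kWh × $0.20/kWh = $1.48

$1.48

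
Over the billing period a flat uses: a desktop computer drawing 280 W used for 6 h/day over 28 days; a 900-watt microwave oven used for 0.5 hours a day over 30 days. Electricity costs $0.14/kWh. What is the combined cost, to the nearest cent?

desktop computer: Runtime = 6 h/day × 28 days = 168 h
desktop computer: 0.28 kW × 168 h = 47.04 kWh
microwave oven: Runtime = 0.5 h/day × 30 days = 15 h
microwave oven: 0.9 kW × 15 h = 13.5 kWh
Total energy = 60.54 kWh
Cost = 60.54 × $0.14 = $8.48

$8.48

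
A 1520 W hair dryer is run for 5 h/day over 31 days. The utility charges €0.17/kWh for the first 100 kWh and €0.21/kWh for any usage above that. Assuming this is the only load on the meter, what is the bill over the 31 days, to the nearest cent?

€45.48

Runtime = 5 h/day × 31 days = 155 h
Energy = 1.52 kW × 155 h = 235.6 kWh
Tier 1 (0–100 kWh): 100 × €0.17 = €17
Above 100 kWh: 135.6 × €0.21 = €28.476
Bill = €45.48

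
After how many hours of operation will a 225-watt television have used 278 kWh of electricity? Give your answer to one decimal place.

1235.6 h

Hours = 278 kWh ÷ 0.225 kW = 1235.6 h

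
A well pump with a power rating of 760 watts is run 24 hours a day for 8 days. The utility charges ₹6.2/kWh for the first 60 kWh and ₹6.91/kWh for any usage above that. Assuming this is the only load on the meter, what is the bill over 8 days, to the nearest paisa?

₹965.71

Runtime = 24 h × 8 = 192 h
Energy = 0.76 kW × 192 h = 145.92 kWh
Tier 1 (0–60 kWh): 60 × ₹6.2 = ₹372
Above 60 kWh: 85.92 × ₹6.91 = ₹593.7072
Bill = ₹965.71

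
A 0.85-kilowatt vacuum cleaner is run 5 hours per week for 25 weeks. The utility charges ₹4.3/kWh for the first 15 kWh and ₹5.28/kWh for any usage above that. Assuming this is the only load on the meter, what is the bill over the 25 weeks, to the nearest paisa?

₹546.30

Runtime = 5 h/week × 25 weeks = 125 h
Energy = 0.85 kW × 125 h = 106.25 kWh
Tier 1 (0–15 kWh): 15 × ₹4.3 = ₹64.5
Above 15 kWh: 91.25 × ₹5.28 = ₹481.8
Bill = ₹546.30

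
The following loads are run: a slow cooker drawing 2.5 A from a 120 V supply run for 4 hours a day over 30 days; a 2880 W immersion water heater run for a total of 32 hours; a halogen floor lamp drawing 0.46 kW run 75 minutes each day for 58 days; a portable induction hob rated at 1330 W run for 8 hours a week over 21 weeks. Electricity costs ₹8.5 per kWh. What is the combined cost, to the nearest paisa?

slow cooker: Power = 2.5 A × 120 V = 300 W = 0.3 kW
slow cooker: Runtime = 4 h/day × 30 days = 120 h
slow cooker: 0.3 kW × 120 h = 36 kWh
immersion water heater: 2.88 kW × 32 h = 92.16 kWh
halogen floor lamp: Runtime = 75 min × 58 = 4350 min = 72.5 h
halogen floor lamp: 0.46 kW × 72.5 h = 33.35 kWh
portable induction hob: Runtime = 8 h/week × 21 weeks = 168 h
portable induction hob: 1.33 kW × 168 h = 223.44 kWh
Total energy = 384.95 kWh
Cost = 384.95 × ₹8.5 = ₹3272.08

₹3272.08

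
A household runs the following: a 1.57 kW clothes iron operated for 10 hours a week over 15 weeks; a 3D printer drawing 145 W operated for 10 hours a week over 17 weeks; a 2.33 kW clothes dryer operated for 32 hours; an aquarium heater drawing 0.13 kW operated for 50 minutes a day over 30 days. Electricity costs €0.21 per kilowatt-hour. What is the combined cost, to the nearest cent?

€70.97

clothes iron: Runtime = 10 h/week × 15 weeks = 150 h
clothes iron: 1.57 kW × 150 h = 235.5 kWh
3D printer: Runtime = 10 h/week × 17 weeks = 170 h
3D printer: 0.145 kW × 170 h = 24.65 kWh
clothes dryer: 2.33 kW × 32 h = 74.56 kWh
aquarium heater: Runtime = 50 min × 30 = 1500 min = 25 h
aquarium heater: 0.13 kW × 25 h = 3.25 kWh
Total energy = 337.96 kWh
Cost = 337.96 × €0.21 = €70.97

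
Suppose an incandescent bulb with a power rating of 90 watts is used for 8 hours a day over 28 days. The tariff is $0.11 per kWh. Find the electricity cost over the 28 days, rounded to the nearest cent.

Runtime = 8 h/day × 28 days = 224 h
Energy = 0.09 kW × 224 h = 20.16 kWh
Cost = 20.16 kWh × $0.11/kWh = $2.22

$2.22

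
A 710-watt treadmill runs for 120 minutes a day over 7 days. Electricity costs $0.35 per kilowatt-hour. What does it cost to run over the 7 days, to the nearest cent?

Runtime = 120 min × 7 = 840 min = 14 h
Energy = 0.71 kW × 14 h = 9.94 kWh
Cost = 9.94 kWh × $0.35/kWh = $3.48

$3.48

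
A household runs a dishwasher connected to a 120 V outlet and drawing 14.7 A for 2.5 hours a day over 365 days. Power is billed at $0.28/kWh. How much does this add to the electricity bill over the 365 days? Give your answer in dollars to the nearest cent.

Power = 14.7 A × 120 V = 1764 W = 1.764 kW
Runtime = 2.5 h/day × 365 days = 912.5 h
Energy = 1.764 kW × 912.5 h = 1609.65 kWh
Cost = 1609.65 kWh × $0.28/kWh = $450.70

$450.70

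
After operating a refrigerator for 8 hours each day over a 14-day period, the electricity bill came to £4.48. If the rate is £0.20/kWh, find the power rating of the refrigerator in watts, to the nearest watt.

200 W

Energy = £4.48 ÷ £0.20/kWh = 22.4 kWh
Runtime = 8 h/day × 14 days = 112 h
Power = 22.4 kWh ÷ 112 h = 0.2 kW = 200 W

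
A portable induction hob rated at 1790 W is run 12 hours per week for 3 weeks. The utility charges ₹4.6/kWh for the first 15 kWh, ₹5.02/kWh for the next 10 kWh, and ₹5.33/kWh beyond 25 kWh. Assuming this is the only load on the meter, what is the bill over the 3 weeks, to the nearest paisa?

Runtime = 12 h/week × 3 weeks = 36 h
Energy = 1.79 kW × 36 h = 64.44 kWh
Tier 1 (0–15 kWh): 15 × ₹4.6 = ₹69
Tier 2 (15–25 kWh): 10 × ₹5.02 = ₹50.2
Above 25 kWh: 39.44 × ₹5.33 = ₹210.2152
Bill = ₹329.42

₹329.42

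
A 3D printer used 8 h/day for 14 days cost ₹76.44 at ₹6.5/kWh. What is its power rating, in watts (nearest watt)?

105 W

Energy = ₹76.44 ÷ ₹6.5/kWh = 11.76 kWh
Runtime = 8 h/day × 14 days = 112 h
Power = 11.76 kWh ÷ 112 h = 0.105 kW = 105 W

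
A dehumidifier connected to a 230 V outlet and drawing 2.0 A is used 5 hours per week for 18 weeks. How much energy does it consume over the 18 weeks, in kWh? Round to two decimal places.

41.40 kWh

Power = 2.0 A × 230 V = 460 W = 0.46 kW
Runtime = 5 h/week × 18 weeks = 90 h
Energy = 0.46 kW × 90 h = 41.4 kWh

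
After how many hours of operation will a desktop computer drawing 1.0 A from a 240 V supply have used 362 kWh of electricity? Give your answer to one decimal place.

Power = 1.0 A × 240 V = 240 W = 0.24 kW
Hours = 362 kWh ÷ 0.24 kW = 1508.3 h

1508.3 h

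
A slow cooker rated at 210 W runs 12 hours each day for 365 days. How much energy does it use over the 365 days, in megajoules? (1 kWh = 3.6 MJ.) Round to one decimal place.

3311.3 MJ

Runtime = 12 h/day × 365 days = 4380 h
Energy = 0.21 kW × 4380 h = 919.8 kWh
= 919.8 × 3.6 MJ = 3311.3 MJ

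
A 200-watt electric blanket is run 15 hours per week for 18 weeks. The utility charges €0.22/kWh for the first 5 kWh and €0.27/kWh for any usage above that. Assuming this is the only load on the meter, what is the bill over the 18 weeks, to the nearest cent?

Runtime = 15 h/week × 18 weeks = 270 h
Energy = 0.2 kW × 270 h = 54 kWh
Tier 1 (0–5 kWh): 5 × €0.22 = €1.1
Above 5 kWh: 49 × €0.27 = €13.23
Bill = €14.33

€14.33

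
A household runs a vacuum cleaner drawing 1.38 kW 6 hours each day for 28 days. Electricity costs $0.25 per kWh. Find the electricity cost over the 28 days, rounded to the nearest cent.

Runtime = 6 h/day × 28 days = 168 h
Energy = 1.38 kW × 168 h = 231.84 kWh
Cost = 231.84 kWh × $0.25/kWh = $57.96

$57.96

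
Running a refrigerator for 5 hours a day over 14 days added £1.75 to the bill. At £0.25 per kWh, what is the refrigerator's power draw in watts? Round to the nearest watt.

Energy = £1.75 ÷ £0.25/kWh = 7 kWh
Runtime = 5 h/day × 14 days = 70 h
Power = 7 kWh ÷ 70 h = 0.1 kW = 100 W

100 W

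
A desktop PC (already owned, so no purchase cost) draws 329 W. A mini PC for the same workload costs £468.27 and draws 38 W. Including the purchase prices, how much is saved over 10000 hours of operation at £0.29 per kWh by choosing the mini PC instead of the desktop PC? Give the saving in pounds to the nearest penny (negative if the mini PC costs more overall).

£375.63

desktop PC: £0.00 + (329/1000) kW × 10000 h × £0.29 = £0.00 + £954.1 = £954.1
mini PC: £468.27 + (38/1000) kW × 10000 h × £0.29 = £468.27 + £110.2 = £578.47
Saving = £954.1 − £578.47 = £375.63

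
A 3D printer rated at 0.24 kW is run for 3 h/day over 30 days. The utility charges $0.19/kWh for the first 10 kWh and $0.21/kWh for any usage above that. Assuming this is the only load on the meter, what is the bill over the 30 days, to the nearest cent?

Runtime = 3 h/day × 30 days = 90 h
Energy = 0.24 kW × 90 h = 21.6 kWh
Tier 1 (0–10 kWh): 10 × $0.19 = $1.9
Above 10 kWh: 11.6 × $0.21 = $2.436
Bill = $4.34

$4.34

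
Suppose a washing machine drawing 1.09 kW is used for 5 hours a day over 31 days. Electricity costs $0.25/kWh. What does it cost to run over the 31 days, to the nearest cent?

$42.24

Runtime = 5 h/day × 31 days = 155 h
Energy = 1.09 kW × 155 h = 168.95 kWh
Cost = 168.95 kWh × $0.25/kWh = $42.24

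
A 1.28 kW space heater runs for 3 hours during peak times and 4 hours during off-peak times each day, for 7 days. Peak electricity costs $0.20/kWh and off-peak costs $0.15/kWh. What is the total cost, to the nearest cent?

Peak energy = 1.28 kW × 3 h × 7 = 26.88 kWh
Off-peak energy = 1.28 kW × 4 h × 7 = 35.84 kWh
Cost = 26.88 × $0.20 + 35.84 × $0.15 = $5.376 + $5.376 = $10.75

$10.75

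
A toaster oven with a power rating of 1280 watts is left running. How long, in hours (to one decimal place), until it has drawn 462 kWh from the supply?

Hours = 462 kWh ÷ 1.28 kW = 360.9 h

360.9 h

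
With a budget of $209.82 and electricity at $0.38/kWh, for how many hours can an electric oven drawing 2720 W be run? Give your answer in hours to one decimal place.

203.0 h

Energy available = $209.82 ÷ $0.38/kWh = 552.1579 kWh
Hours = 552.1579 kWh ÷ 2.72 kW = 203.0 h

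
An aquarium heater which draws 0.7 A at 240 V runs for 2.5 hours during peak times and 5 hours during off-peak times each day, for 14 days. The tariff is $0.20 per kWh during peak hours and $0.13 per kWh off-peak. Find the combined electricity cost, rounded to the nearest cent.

$2.70

Power = 0.7 A × 240 V = 168 W = 0.168 kW
Peak energy = 0.168 kW × 2.5 h × 14 = 5.88 kWh
Off-peak energy = 0.168 kW × 5 h × 14 = 11.76 kWh
Cost = 5.88 × $0.20 + 11.76 × $0.13 = $1.176 + $1.5288 = $2.70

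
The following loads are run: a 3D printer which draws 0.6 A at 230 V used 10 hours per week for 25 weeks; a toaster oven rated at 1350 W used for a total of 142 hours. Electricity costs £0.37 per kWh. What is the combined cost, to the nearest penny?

3D printer: Power = 0.6 A × 230 V = 138 W = 0.138 kW
3D printer: Runtime = 10 h/week × 25 weeks = 250 h
3D printer: 0.138 kW × 250 h = 34.5 kWh
toaster oven: 1.35 kW × 142 h = 191.7 kWh
Total energy = 226.2 kWh
Cost = 226.2 × £0.37 = £83.69

£83.69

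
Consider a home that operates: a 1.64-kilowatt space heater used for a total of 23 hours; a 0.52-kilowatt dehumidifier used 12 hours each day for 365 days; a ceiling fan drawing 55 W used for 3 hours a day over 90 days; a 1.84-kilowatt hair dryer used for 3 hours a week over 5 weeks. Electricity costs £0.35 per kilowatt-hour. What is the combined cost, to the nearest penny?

space heater: 1.64 kW × 23 h = 37.72 kWh
dehumidifier: Runtime = 12 h/day × 365 days = 4380 h
dehumidifier: 0.52 kW × 4380 h = 2277.6 kWh
ceiling fan: Runtime = 3 h/day × 90 days = 270 h
ceiling fan: 0.055 kW × 270 h = 14.85 kWh
hair dryer: Runtime = 3 h/week × 5 weeks = 15 h
hair dryer: 1.84 kW × 15 h = 27.6 kWh
Total energy = 2357.77 kWh
Cost = 2357.77 × £0.35 = £825.22

£825.22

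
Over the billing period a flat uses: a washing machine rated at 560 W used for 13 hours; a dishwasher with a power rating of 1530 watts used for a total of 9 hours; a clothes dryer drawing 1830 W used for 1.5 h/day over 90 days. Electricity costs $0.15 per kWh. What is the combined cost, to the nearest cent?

washing machine: 0.56 kW × 13 h = 7.28 kWh
dishwasher: 1.53 kW × 9 h = 13.77 kWh
clothes dryer: Runtime = 1.5 h/day × 90 days = 135 h
clothes dryer: 1.83 kW × 135 h = 247.05 kWh
Total energy = 268.1 kWh
Cost = 268.1 × $0.15 = $40.22

$40.22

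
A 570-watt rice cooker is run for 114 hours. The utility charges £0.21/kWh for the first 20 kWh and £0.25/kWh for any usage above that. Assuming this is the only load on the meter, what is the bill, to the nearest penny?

Energy = 0.57 kW × 114 h = 64.98 kWh
Tier 1 (0–20 kWh): 20 × £0.21 = £4.2
Above 20 kWh: 44.98 × £0.25 = £11.245
Bill = £15.45

£15.45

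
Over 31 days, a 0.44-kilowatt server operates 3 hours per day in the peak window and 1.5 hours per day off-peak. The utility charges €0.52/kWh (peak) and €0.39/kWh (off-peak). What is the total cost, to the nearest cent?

€29.26

Peak energy = 0.44 kW × 3 h × 31 = 40.92 kWh
Off-peak energy = 0.44 kW × 1.5 h × 31 = 20.46 kWh
Cost = 40.92 × €0.52 + 20.46 × €0.39 = €21.2784 + €7.9794 = €29.26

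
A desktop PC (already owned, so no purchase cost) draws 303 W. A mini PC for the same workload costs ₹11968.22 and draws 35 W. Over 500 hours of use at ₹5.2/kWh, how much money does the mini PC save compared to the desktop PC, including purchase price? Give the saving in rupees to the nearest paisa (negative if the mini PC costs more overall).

desktop PC: ₹0.00 + (303/1000) kW × 500 h × ₹5.2 = ₹0.00 + ₹787.8 = ₹787.8
mini PC: ₹11968.22 + (35/1000) kW × 500 h × ₹5.2 = ₹11968.22 + ₹91 = ₹12059.22
Saving = ₹787.8 − ₹12059.22 = −₹11271.42

-₹11271.42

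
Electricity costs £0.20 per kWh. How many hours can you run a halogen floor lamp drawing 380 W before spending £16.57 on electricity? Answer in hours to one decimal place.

Energy available = £16.57 ÷ £0.20/kWh = 82.85 kWh
Hours = 82.85 kWh ÷ 0.38 kW = 218.0 h

218.0 h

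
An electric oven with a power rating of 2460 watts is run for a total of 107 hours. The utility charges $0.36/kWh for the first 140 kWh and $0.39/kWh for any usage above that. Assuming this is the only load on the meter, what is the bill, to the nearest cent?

$98.46

Energy = 2.46 kW × 107 h = 263.22 kWh
Tier 1 (0–140 kWh): 140 × $0.36 = $50.4
Above 140 kWh: 123.22 × $0.39 = $48.0558
Bill = $98.46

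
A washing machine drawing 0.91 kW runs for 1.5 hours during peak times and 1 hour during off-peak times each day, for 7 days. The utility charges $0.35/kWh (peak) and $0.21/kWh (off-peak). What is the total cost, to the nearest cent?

$4.68

Peak energy = 0.91 kW × 1.5 h × 7 = 9.555 kWh
Off-peak energy = 0.91 kW × 1 h × 7 = 6.37 kWh
Cost = 9.555 × $0.35 + 6.37 × $0.21 = $3.34425 + $1.3377 = $4.68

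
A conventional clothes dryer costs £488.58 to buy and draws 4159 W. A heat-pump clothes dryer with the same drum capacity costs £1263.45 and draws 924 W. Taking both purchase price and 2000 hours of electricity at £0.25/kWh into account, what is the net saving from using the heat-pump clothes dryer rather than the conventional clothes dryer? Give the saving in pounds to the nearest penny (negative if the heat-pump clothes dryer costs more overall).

£842.63

conventional clothes dryer: £488.58 + (4159/1000) kW × 2000 h × £0.25 = £488.58 + £2079.5 = £2568.08
heat-pump clothes dryer: £1263.45 + (924/1000) kW × 2000 h × £0.25 = £1263.45 + £462 = £1725.45
Saving = £2568.08 − £1725.45 = £842.63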